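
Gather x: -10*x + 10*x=0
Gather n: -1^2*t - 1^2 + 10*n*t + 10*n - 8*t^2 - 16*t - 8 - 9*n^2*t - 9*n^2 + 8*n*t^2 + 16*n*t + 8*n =n^2*(-9*t - 9) + n*(8*t^2 + 26*t + 18) - 8*t^2 - 17*t - 9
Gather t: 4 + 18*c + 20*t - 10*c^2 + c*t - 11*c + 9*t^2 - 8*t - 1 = -10*c^2 + 7*c + 9*t^2 + t*(c + 12) + 3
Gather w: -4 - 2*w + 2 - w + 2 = -3*w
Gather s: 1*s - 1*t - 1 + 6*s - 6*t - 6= 7*s - 7*t - 7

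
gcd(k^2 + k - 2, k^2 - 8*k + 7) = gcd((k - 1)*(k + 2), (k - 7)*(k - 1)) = k - 1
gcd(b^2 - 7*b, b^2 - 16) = 1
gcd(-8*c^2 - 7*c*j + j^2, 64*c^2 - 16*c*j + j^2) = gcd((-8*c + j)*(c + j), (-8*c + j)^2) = 8*c - j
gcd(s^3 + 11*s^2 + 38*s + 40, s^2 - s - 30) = s + 5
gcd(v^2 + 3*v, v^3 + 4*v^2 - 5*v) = v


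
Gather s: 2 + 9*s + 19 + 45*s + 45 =54*s + 66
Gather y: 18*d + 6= 18*d + 6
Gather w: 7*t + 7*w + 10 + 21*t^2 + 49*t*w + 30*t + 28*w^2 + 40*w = 21*t^2 + 37*t + 28*w^2 + w*(49*t + 47) + 10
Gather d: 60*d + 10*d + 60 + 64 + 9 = 70*d + 133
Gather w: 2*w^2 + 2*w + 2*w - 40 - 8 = 2*w^2 + 4*w - 48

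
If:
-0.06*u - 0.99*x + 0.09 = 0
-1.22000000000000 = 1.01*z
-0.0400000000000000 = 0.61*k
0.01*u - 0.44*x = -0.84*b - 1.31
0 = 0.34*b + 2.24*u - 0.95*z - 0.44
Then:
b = -1.51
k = -0.07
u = -0.09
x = 0.10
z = -1.21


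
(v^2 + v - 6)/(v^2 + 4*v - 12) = (v + 3)/(v + 6)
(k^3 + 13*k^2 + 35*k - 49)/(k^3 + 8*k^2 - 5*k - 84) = (k^2 + 6*k - 7)/(k^2 + k - 12)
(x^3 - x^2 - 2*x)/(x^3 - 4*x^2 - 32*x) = (-x^2 + x + 2)/(-x^2 + 4*x + 32)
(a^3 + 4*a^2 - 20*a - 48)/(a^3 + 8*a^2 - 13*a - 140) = (a^2 + 8*a + 12)/(a^2 + 12*a + 35)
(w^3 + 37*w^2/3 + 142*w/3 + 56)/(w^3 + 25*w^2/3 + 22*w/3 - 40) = (3*w + 7)/(3*w - 5)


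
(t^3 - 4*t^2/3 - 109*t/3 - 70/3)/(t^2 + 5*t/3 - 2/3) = (3*t^3 - 4*t^2 - 109*t - 70)/(3*t^2 + 5*t - 2)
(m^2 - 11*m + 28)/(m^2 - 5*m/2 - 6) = 2*(m - 7)/(2*m + 3)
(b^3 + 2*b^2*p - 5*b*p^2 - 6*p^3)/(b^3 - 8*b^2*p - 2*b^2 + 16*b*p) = (b^3 + 2*b^2*p - 5*b*p^2 - 6*p^3)/(b*(b^2 - 8*b*p - 2*b + 16*p))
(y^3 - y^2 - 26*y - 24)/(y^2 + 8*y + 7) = (y^2 - 2*y - 24)/(y + 7)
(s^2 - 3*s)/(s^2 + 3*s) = (s - 3)/(s + 3)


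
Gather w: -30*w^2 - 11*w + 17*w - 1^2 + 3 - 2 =-30*w^2 + 6*w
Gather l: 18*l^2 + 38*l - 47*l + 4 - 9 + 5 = 18*l^2 - 9*l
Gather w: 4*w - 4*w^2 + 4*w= -4*w^2 + 8*w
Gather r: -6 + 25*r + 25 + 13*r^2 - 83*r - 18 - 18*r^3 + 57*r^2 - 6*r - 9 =-18*r^3 + 70*r^2 - 64*r - 8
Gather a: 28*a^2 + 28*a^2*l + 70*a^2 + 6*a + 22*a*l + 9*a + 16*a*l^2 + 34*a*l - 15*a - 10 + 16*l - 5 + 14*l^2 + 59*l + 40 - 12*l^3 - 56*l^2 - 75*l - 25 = a^2*(28*l + 98) + a*(16*l^2 + 56*l) - 12*l^3 - 42*l^2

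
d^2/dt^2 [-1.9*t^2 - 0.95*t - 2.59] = -3.80000000000000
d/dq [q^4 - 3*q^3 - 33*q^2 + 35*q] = 4*q^3 - 9*q^2 - 66*q + 35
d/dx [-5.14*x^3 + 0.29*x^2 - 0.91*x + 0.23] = -15.42*x^2 + 0.58*x - 0.91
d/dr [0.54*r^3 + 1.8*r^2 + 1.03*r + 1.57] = 1.62*r^2 + 3.6*r + 1.03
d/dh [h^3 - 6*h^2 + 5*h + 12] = 3*h^2 - 12*h + 5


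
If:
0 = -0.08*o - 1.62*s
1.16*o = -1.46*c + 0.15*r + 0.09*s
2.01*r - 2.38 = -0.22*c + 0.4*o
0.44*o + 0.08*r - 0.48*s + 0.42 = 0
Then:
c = 0.93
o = -1.06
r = 0.87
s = 0.05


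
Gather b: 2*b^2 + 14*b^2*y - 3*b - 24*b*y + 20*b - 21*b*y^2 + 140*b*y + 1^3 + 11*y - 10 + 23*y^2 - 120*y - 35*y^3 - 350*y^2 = b^2*(14*y + 2) + b*(-21*y^2 + 116*y + 17) - 35*y^3 - 327*y^2 - 109*y - 9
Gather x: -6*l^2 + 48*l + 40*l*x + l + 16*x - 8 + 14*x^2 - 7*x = -6*l^2 + 49*l + 14*x^2 + x*(40*l + 9) - 8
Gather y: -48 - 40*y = -40*y - 48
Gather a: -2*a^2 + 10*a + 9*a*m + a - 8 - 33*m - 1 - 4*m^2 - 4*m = -2*a^2 + a*(9*m + 11) - 4*m^2 - 37*m - 9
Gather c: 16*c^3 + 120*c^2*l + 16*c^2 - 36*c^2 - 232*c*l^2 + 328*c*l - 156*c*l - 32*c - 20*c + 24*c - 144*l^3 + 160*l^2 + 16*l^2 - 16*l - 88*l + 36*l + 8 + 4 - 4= 16*c^3 + c^2*(120*l - 20) + c*(-232*l^2 + 172*l - 28) - 144*l^3 + 176*l^2 - 68*l + 8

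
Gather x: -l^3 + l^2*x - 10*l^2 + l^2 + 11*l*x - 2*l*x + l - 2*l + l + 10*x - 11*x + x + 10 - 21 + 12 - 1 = -l^3 - 9*l^2 + x*(l^2 + 9*l)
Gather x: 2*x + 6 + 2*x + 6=4*x + 12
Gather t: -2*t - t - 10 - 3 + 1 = -3*t - 12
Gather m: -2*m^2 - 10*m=-2*m^2 - 10*m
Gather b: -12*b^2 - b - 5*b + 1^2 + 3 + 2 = -12*b^2 - 6*b + 6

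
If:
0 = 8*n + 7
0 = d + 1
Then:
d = -1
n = -7/8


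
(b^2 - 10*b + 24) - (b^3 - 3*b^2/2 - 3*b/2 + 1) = -b^3 + 5*b^2/2 - 17*b/2 + 23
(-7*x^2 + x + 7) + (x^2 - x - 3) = 4 - 6*x^2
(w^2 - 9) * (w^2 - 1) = w^4 - 10*w^2 + 9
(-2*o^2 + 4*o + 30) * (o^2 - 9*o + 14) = -2*o^4 + 22*o^3 - 34*o^2 - 214*o + 420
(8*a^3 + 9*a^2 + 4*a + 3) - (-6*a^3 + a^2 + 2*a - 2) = 14*a^3 + 8*a^2 + 2*a + 5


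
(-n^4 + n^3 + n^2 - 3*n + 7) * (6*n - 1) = -6*n^5 + 7*n^4 + 5*n^3 - 19*n^2 + 45*n - 7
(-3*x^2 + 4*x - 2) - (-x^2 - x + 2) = -2*x^2 + 5*x - 4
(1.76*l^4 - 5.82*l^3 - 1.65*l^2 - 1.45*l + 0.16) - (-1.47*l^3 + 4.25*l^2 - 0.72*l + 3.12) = 1.76*l^4 - 4.35*l^3 - 5.9*l^2 - 0.73*l - 2.96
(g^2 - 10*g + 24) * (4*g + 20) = 4*g^3 - 20*g^2 - 104*g + 480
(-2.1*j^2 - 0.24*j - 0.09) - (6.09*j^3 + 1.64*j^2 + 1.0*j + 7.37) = -6.09*j^3 - 3.74*j^2 - 1.24*j - 7.46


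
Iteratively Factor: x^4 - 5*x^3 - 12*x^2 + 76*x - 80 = (x + 4)*(x^3 - 9*x^2 + 24*x - 20) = (x - 2)*(x + 4)*(x^2 - 7*x + 10) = (x - 2)^2*(x + 4)*(x - 5)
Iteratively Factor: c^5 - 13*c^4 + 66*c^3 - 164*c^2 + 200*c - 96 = (c - 2)*(c^4 - 11*c^3 + 44*c^2 - 76*c + 48) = (c - 4)*(c - 2)*(c^3 - 7*c^2 + 16*c - 12) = (c - 4)*(c - 3)*(c - 2)*(c^2 - 4*c + 4) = (c - 4)*(c - 3)*(c - 2)^2*(c - 2)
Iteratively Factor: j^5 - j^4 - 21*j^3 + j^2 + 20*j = (j - 5)*(j^4 + 4*j^3 - j^2 - 4*j) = (j - 5)*(j + 4)*(j^3 - j) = (j - 5)*(j - 1)*(j + 4)*(j^2 + j) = j*(j - 5)*(j - 1)*(j + 4)*(j + 1)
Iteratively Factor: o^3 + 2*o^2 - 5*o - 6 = (o - 2)*(o^2 + 4*o + 3) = (o - 2)*(o + 3)*(o + 1)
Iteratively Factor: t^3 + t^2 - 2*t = (t)*(t^2 + t - 2) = t*(t + 2)*(t - 1)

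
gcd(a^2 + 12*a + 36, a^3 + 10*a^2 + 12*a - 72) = a^2 + 12*a + 36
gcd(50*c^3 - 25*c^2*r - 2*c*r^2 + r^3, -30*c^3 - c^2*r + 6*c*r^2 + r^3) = -10*c^2 + 3*c*r + r^2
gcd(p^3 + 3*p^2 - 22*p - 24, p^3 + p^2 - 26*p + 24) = p^2 + 2*p - 24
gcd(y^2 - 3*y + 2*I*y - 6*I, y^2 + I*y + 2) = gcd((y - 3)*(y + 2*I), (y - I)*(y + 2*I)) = y + 2*I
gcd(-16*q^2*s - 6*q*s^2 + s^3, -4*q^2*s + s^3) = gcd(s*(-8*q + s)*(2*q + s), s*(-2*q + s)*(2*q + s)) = 2*q*s + s^2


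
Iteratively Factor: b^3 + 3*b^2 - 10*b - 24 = (b + 4)*(b^2 - b - 6) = (b + 2)*(b + 4)*(b - 3)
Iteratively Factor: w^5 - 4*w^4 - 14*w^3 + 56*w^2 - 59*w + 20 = (w + 4)*(w^4 - 8*w^3 + 18*w^2 - 16*w + 5) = (w - 1)*(w + 4)*(w^3 - 7*w^2 + 11*w - 5) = (w - 1)^2*(w + 4)*(w^2 - 6*w + 5) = (w - 1)^3*(w + 4)*(w - 5)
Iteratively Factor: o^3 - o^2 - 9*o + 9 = (o - 3)*(o^2 + 2*o - 3) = (o - 3)*(o + 3)*(o - 1)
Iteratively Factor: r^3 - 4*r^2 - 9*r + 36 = (r - 4)*(r^2 - 9) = (r - 4)*(r + 3)*(r - 3)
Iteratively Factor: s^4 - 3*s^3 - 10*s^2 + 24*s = (s)*(s^3 - 3*s^2 - 10*s + 24) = s*(s - 2)*(s^2 - s - 12) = s*(s - 2)*(s + 3)*(s - 4)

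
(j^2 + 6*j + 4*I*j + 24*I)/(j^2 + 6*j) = (j + 4*I)/j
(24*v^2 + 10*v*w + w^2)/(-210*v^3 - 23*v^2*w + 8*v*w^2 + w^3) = (-4*v - w)/(35*v^2 - 2*v*w - w^2)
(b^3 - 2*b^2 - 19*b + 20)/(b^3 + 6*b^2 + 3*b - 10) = (b^2 - b - 20)/(b^2 + 7*b + 10)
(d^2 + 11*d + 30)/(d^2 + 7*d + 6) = (d + 5)/(d + 1)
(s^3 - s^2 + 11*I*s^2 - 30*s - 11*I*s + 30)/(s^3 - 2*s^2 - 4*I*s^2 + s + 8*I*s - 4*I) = (s^2 + 11*I*s - 30)/(s^2 - s*(1 + 4*I) + 4*I)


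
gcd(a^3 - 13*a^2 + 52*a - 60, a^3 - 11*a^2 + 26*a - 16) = a - 2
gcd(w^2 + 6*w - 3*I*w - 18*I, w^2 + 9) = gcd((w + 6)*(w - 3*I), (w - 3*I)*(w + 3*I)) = w - 3*I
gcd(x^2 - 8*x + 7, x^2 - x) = x - 1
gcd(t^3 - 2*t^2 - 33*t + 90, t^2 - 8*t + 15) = t^2 - 8*t + 15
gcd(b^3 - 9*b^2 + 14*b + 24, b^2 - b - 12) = b - 4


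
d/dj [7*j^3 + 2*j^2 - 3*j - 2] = 21*j^2 + 4*j - 3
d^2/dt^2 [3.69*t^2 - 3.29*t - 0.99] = 7.38000000000000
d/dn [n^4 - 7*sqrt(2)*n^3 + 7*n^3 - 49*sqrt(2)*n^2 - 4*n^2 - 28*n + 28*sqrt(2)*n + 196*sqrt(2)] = 4*n^3 - 21*sqrt(2)*n^2 + 21*n^2 - 98*sqrt(2)*n - 8*n - 28 + 28*sqrt(2)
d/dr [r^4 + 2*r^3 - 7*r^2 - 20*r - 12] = 4*r^3 + 6*r^2 - 14*r - 20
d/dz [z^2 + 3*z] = 2*z + 3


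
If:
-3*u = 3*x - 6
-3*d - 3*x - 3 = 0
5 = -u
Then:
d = -8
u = -5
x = 7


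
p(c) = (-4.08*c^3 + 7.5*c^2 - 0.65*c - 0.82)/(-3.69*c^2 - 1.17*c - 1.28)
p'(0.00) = -0.08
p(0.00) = 0.64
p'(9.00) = 1.10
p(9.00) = 7.64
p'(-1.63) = 1.40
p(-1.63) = -4.12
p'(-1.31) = 1.72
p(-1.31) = -3.63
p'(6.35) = 1.09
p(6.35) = 4.74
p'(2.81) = 0.98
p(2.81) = 1.01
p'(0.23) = -1.82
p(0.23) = 0.36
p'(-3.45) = 1.11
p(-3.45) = -6.27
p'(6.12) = 1.08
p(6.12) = 4.49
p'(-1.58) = 1.43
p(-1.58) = -4.05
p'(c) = (7.38*c + 1.17)*(-4.08*c^3 + 7.5*c^2 - 0.65*c - 0.82)/(-3.69*c^2 - 1.17*c - 1.28)^2 + (-12.24*c^2 + 15.0*c - 0.65)/(-3.69*c^2 - 1.17*c - 1.28)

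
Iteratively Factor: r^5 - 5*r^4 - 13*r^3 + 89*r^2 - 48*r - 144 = (r - 4)*(r^4 - r^3 - 17*r^2 + 21*r + 36) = (r - 4)*(r + 1)*(r^3 - 2*r^2 - 15*r + 36) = (r - 4)*(r + 1)*(r + 4)*(r^2 - 6*r + 9) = (r - 4)*(r - 3)*(r + 1)*(r + 4)*(r - 3)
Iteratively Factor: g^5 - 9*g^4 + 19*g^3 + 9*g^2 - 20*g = (g - 4)*(g^4 - 5*g^3 - g^2 + 5*g) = g*(g - 4)*(g^3 - 5*g^2 - g + 5) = g*(g - 4)*(g + 1)*(g^2 - 6*g + 5) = g*(g - 5)*(g - 4)*(g + 1)*(g - 1)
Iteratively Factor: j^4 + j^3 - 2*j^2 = (j + 2)*(j^3 - j^2) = j*(j + 2)*(j^2 - j) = j^2*(j + 2)*(j - 1)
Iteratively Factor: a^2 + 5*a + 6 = (a + 2)*(a + 3)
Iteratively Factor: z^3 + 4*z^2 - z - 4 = (z + 4)*(z^2 - 1) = (z - 1)*(z + 4)*(z + 1)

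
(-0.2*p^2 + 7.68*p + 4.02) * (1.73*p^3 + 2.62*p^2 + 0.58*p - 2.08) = -0.346*p^5 + 12.7624*p^4 + 26.9602*p^3 + 15.4028*p^2 - 13.6428*p - 8.3616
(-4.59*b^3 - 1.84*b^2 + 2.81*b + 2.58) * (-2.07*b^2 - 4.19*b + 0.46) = 9.5013*b^5 + 23.0409*b^4 - 0.2185*b^3 - 17.9609*b^2 - 9.5176*b + 1.1868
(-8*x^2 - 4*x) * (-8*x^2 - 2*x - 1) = 64*x^4 + 48*x^3 + 16*x^2 + 4*x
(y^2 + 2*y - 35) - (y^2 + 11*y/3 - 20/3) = -5*y/3 - 85/3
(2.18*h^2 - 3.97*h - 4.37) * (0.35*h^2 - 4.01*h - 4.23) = 0.763*h^4 - 10.1313*h^3 + 5.1688*h^2 + 34.3168*h + 18.4851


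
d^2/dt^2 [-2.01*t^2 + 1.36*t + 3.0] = -4.02000000000000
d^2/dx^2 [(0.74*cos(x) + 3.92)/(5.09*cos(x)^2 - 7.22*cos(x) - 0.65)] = (-0.0137358722663955*cos(x)^5 - 0.310535885672129*cos(x)^4 + 0.326583072079246*cos(x)^3 + 0.255495560539547*cos(x)^2 - 0.595790884794504*cos(x) + 0.306413257053594)/(0.0944805268053421*cos(x)^6 - 0.402052693635306*cos(x)^5 + 0.534102833158447*cos(x)^4 - 0.166964715199033*cos(x)^3 - 0.068205666316894*cos(x)^2 - 0.00655653108722437*cos(x) - 0.000196756473070048)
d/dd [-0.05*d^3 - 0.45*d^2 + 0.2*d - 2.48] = -0.15*d^2 - 0.9*d + 0.2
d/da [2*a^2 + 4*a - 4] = 4*a + 4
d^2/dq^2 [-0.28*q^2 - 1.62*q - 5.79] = -0.560000000000000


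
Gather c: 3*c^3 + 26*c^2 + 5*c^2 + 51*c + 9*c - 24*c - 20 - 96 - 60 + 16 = 3*c^3 + 31*c^2 + 36*c - 160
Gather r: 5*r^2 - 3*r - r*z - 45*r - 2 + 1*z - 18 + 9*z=5*r^2 + r*(-z - 48) + 10*z - 20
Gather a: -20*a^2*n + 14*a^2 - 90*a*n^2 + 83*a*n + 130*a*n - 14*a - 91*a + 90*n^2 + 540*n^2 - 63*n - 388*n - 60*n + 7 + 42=a^2*(14 - 20*n) + a*(-90*n^2 + 213*n - 105) + 630*n^2 - 511*n + 49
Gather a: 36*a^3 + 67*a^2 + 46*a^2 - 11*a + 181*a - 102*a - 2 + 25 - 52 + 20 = 36*a^3 + 113*a^2 + 68*a - 9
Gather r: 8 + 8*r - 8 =8*r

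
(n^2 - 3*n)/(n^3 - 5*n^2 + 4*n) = (n - 3)/(n^2 - 5*n + 4)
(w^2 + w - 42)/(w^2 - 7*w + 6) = (w + 7)/(w - 1)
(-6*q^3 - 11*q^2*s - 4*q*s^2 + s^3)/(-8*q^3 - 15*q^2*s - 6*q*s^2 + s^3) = (6*q - s)/(8*q - s)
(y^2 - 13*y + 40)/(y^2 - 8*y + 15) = (y - 8)/(y - 3)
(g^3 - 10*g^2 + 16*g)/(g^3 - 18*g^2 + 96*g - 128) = g/(g - 8)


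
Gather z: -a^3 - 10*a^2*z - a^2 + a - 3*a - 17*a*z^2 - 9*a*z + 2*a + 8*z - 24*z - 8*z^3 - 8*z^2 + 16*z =-a^3 - a^2 - 8*z^3 + z^2*(-17*a - 8) + z*(-10*a^2 - 9*a)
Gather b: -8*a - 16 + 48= 32 - 8*a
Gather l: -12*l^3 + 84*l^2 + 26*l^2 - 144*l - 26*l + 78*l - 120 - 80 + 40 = -12*l^3 + 110*l^2 - 92*l - 160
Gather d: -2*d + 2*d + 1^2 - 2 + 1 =0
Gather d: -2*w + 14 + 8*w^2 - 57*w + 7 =8*w^2 - 59*w + 21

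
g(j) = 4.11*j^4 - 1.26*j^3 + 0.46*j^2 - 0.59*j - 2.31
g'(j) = 16.44*j^3 - 3.78*j^2 + 0.92*j - 0.59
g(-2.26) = 123.14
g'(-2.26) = -211.75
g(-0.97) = 3.48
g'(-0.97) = -20.04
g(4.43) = 1477.47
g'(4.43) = 1358.57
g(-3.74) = 876.38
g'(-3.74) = -916.94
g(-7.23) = 11732.59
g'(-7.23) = -6418.05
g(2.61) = 167.60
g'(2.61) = 268.36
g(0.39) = -2.45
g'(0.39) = 0.17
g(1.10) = 1.94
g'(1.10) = 17.73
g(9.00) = 26076.81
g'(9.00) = 11686.27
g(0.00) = -2.31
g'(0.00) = -0.59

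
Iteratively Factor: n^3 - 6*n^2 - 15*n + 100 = (n - 5)*(n^2 - n - 20) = (n - 5)^2*(n + 4)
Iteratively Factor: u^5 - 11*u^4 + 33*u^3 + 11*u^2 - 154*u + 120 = (u - 4)*(u^4 - 7*u^3 + 5*u^2 + 31*u - 30) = (u - 4)*(u - 1)*(u^3 - 6*u^2 - u + 30) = (u - 4)*(u - 3)*(u - 1)*(u^2 - 3*u - 10) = (u - 5)*(u - 4)*(u - 3)*(u - 1)*(u + 2)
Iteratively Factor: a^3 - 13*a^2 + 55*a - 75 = (a - 3)*(a^2 - 10*a + 25) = (a - 5)*(a - 3)*(a - 5)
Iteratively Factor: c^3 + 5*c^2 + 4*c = (c + 4)*(c^2 + c) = c*(c + 4)*(c + 1)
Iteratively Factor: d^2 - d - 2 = (d - 2)*(d + 1)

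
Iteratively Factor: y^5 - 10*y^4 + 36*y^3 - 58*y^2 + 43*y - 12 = (y - 1)*(y^4 - 9*y^3 + 27*y^2 - 31*y + 12) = (y - 3)*(y - 1)*(y^3 - 6*y^2 + 9*y - 4) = (y - 4)*(y - 3)*(y - 1)*(y^2 - 2*y + 1) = (y - 4)*(y - 3)*(y - 1)^2*(y - 1)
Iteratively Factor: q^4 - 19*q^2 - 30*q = (q + 2)*(q^3 - 2*q^2 - 15*q) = (q - 5)*(q + 2)*(q^2 + 3*q) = (q - 5)*(q + 2)*(q + 3)*(q)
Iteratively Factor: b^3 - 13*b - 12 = (b - 4)*(b^2 + 4*b + 3) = (b - 4)*(b + 3)*(b + 1)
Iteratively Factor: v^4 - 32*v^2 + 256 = (v + 4)*(v^3 - 4*v^2 - 16*v + 64) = (v + 4)^2*(v^2 - 8*v + 16) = (v - 4)*(v + 4)^2*(v - 4)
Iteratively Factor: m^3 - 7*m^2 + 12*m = (m)*(m^2 - 7*m + 12) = m*(m - 3)*(m - 4)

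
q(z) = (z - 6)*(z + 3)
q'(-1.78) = -6.56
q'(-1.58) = -6.16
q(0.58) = -19.40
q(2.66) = -18.90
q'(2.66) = 2.32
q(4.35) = -12.13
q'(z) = 2*z - 3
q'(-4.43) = -11.86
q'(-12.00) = -27.00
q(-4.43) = 14.91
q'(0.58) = -1.84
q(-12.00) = 162.00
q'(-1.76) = -6.52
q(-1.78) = -9.49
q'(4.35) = 5.70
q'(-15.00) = -33.00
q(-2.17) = -6.78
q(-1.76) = -9.62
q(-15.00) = 252.00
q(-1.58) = -10.76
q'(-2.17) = -7.34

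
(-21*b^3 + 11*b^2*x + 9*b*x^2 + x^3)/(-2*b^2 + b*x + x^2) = (21*b^2 + 10*b*x + x^2)/(2*b + x)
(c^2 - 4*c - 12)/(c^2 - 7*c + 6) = (c + 2)/(c - 1)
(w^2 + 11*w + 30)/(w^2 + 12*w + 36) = (w + 5)/(w + 6)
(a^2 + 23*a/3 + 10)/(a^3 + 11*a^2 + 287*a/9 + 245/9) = 3*(a + 6)/(3*a^2 + 28*a + 49)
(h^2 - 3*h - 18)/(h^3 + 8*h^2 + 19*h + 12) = (h - 6)/(h^2 + 5*h + 4)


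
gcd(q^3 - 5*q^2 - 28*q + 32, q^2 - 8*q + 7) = q - 1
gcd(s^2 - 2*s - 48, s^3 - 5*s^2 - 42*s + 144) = s^2 - 2*s - 48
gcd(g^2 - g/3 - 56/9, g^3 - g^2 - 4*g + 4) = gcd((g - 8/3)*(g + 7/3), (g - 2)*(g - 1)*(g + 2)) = 1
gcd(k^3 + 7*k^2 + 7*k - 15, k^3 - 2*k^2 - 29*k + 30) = k^2 + 4*k - 5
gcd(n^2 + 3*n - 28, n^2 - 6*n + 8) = n - 4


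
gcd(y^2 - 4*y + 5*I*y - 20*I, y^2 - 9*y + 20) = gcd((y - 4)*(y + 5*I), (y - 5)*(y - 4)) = y - 4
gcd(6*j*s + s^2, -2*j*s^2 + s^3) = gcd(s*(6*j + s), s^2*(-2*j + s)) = s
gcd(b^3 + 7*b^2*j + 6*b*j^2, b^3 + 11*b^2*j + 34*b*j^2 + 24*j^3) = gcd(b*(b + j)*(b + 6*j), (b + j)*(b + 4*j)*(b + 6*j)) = b^2 + 7*b*j + 6*j^2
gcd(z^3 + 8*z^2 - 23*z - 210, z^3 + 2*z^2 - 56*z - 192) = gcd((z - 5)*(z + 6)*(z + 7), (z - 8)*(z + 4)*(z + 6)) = z + 6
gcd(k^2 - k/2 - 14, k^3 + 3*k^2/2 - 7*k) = k + 7/2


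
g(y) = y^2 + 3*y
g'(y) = 2*y + 3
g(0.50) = 1.75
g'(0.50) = 4.00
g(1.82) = 8.77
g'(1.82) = 6.64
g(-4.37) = 5.99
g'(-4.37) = -5.74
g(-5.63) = 14.81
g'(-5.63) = -8.26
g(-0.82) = -1.79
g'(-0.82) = 1.36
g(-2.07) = -1.93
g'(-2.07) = -1.14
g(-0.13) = -0.37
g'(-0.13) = 2.74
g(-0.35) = -0.93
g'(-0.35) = 2.30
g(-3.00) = 0.00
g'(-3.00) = -3.00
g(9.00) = 108.00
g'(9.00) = 21.00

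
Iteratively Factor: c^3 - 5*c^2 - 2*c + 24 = (c - 4)*(c^2 - c - 6) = (c - 4)*(c - 3)*(c + 2)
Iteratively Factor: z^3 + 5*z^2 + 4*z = (z)*(z^2 + 5*z + 4) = z*(z + 1)*(z + 4)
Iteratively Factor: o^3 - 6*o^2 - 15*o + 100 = (o - 5)*(o^2 - o - 20) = (o - 5)^2*(o + 4)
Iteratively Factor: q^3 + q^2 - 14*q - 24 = (q + 2)*(q^2 - q - 12) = (q - 4)*(q + 2)*(q + 3)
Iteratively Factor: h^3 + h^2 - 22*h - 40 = (h + 4)*(h^2 - 3*h - 10) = (h - 5)*(h + 4)*(h + 2)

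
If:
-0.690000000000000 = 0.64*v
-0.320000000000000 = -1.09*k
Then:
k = 0.29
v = -1.08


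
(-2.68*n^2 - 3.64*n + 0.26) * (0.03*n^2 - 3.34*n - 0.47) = -0.0804*n^4 + 8.842*n^3 + 13.425*n^2 + 0.8424*n - 0.1222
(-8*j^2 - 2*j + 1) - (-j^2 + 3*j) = -7*j^2 - 5*j + 1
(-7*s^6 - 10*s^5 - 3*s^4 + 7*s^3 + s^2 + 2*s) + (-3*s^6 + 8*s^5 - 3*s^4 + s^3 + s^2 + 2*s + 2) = -10*s^6 - 2*s^5 - 6*s^4 + 8*s^3 + 2*s^2 + 4*s + 2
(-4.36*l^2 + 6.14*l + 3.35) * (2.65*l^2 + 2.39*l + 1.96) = -11.554*l^4 + 5.8506*l^3 + 15.0065*l^2 + 20.0409*l + 6.566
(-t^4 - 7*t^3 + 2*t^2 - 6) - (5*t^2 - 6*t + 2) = -t^4 - 7*t^3 - 3*t^2 + 6*t - 8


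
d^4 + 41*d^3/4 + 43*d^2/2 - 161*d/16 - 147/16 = (d - 3/4)*(d + 1/2)*(d + 7/2)*(d + 7)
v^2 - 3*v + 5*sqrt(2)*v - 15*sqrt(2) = (v - 3)*(v + 5*sqrt(2))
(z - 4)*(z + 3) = z^2 - z - 12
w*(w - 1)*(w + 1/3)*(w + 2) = w^4 + 4*w^3/3 - 5*w^2/3 - 2*w/3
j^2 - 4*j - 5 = (j - 5)*(j + 1)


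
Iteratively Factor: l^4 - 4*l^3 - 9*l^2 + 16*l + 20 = (l - 5)*(l^3 + l^2 - 4*l - 4) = (l - 5)*(l - 2)*(l^2 + 3*l + 2) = (l - 5)*(l - 2)*(l + 2)*(l + 1)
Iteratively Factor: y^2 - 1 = (y - 1)*(y + 1)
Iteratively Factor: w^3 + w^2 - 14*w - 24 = (w + 2)*(w^2 - w - 12) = (w - 4)*(w + 2)*(w + 3)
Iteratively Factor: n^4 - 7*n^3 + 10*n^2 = (n - 5)*(n^3 - 2*n^2) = n*(n - 5)*(n^2 - 2*n) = n^2*(n - 5)*(n - 2)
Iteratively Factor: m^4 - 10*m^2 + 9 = (m - 3)*(m^3 + 3*m^2 - m - 3) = (m - 3)*(m + 3)*(m^2 - 1) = (m - 3)*(m - 1)*(m + 3)*(m + 1)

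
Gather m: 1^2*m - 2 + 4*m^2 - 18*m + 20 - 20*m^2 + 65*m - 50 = -16*m^2 + 48*m - 32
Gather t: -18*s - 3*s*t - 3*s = -3*s*t - 21*s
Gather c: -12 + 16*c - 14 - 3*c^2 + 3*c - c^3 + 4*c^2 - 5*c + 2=-c^3 + c^2 + 14*c - 24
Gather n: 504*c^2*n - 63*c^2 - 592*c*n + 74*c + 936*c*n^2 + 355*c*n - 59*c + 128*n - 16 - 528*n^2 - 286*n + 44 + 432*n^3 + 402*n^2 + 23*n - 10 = -63*c^2 + 15*c + 432*n^3 + n^2*(936*c - 126) + n*(504*c^2 - 237*c - 135) + 18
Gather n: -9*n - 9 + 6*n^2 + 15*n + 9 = 6*n^2 + 6*n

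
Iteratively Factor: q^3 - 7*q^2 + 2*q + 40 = (q + 2)*(q^2 - 9*q + 20) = (q - 5)*(q + 2)*(q - 4)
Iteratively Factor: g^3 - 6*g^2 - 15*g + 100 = (g - 5)*(g^2 - g - 20) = (g - 5)^2*(g + 4)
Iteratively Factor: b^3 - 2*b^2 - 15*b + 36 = (b + 4)*(b^2 - 6*b + 9) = (b - 3)*(b + 4)*(b - 3)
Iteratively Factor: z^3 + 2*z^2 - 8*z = (z - 2)*(z^2 + 4*z) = (z - 2)*(z + 4)*(z)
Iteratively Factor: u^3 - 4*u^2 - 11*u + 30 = (u + 3)*(u^2 - 7*u + 10) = (u - 5)*(u + 3)*(u - 2)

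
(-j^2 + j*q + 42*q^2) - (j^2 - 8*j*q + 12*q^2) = -2*j^2 + 9*j*q + 30*q^2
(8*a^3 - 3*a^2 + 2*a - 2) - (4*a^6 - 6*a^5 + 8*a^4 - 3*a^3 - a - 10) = -4*a^6 + 6*a^5 - 8*a^4 + 11*a^3 - 3*a^2 + 3*a + 8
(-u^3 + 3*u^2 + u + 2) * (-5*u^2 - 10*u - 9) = 5*u^5 - 5*u^4 - 26*u^3 - 47*u^2 - 29*u - 18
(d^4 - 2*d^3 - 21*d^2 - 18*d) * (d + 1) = d^5 - d^4 - 23*d^3 - 39*d^2 - 18*d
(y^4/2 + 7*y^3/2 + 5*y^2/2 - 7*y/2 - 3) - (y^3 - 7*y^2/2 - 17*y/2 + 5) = y^4/2 + 5*y^3/2 + 6*y^2 + 5*y - 8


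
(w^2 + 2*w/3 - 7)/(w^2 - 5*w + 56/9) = 3*(w + 3)/(3*w - 8)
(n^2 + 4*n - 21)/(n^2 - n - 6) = (n + 7)/(n + 2)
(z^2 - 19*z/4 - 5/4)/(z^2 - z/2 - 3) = (-4*z^2 + 19*z + 5)/(2*(-2*z^2 + z + 6))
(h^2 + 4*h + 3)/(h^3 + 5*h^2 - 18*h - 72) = (h + 1)/(h^2 + 2*h - 24)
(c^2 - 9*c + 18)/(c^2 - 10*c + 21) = (c - 6)/(c - 7)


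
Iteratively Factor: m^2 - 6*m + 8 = (m - 4)*(m - 2)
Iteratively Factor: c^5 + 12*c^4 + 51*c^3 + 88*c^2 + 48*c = (c)*(c^4 + 12*c^3 + 51*c^2 + 88*c + 48) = c*(c + 1)*(c^3 + 11*c^2 + 40*c + 48) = c*(c + 1)*(c + 4)*(c^2 + 7*c + 12) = c*(c + 1)*(c + 3)*(c + 4)*(c + 4)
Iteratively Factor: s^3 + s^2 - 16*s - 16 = (s + 1)*(s^2 - 16) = (s + 1)*(s + 4)*(s - 4)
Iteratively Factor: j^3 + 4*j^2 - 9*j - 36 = (j + 3)*(j^2 + j - 12) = (j - 3)*(j + 3)*(j + 4)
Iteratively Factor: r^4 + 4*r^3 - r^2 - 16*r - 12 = (r + 1)*(r^3 + 3*r^2 - 4*r - 12) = (r + 1)*(r + 2)*(r^2 + r - 6) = (r - 2)*(r + 1)*(r + 2)*(r + 3)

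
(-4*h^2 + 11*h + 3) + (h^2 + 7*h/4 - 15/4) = -3*h^2 + 51*h/4 - 3/4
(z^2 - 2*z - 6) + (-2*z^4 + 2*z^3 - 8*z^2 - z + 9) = -2*z^4 + 2*z^3 - 7*z^2 - 3*z + 3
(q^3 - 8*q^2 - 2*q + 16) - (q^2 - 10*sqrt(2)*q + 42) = q^3 - 9*q^2 - 2*q + 10*sqrt(2)*q - 26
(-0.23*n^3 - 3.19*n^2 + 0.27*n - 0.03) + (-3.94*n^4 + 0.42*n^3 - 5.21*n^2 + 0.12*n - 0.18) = -3.94*n^4 + 0.19*n^3 - 8.4*n^2 + 0.39*n - 0.21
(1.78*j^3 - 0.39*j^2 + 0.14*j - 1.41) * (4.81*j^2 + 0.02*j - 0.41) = 8.5618*j^5 - 1.8403*j^4 - 0.0642*j^3 - 6.6194*j^2 - 0.0856*j + 0.5781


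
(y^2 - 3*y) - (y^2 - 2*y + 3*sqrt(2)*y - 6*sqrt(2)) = -3*sqrt(2)*y - y + 6*sqrt(2)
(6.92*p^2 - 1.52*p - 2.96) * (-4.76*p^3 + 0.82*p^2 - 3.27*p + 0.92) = -32.9392*p^5 + 12.9096*p^4 - 9.7852*p^3 + 8.9096*p^2 + 8.2808*p - 2.7232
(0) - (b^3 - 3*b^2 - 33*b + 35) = -b^3 + 3*b^2 + 33*b - 35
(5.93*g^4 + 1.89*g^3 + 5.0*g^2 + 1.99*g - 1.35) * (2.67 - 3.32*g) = -19.6876*g^5 + 9.5583*g^4 - 11.5537*g^3 + 6.7432*g^2 + 9.7953*g - 3.6045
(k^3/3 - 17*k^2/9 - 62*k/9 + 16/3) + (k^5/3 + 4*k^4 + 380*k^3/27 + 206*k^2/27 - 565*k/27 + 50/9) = k^5/3 + 4*k^4 + 389*k^3/27 + 155*k^2/27 - 751*k/27 + 98/9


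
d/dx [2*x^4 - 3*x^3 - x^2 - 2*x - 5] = 8*x^3 - 9*x^2 - 2*x - 2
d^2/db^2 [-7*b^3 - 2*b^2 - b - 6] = -42*b - 4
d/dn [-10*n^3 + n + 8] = 1 - 30*n^2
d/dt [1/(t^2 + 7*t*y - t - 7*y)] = (-2*t - 7*y + 1)/(t^2 + 7*t*y - t - 7*y)^2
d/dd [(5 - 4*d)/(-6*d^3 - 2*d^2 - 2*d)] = (-24*d^3 + 41*d^2 + 10*d + 5)/(2*d^2*(9*d^4 + 6*d^3 + 7*d^2 + 2*d + 1))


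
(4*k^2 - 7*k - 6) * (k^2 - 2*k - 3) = 4*k^4 - 15*k^3 - 4*k^2 + 33*k + 18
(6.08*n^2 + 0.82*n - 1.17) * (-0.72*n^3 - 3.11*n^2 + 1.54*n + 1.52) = -4.3776*n^5 - 19.4992*n^4 + 7.6554*n^3 + 14.1431*n^2 - 0.5554*n - 1.7784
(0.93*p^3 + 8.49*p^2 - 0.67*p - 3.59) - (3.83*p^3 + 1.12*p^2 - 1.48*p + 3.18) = -2.9*p^3 + 7.37*p^2 + 0.81*p - 6.77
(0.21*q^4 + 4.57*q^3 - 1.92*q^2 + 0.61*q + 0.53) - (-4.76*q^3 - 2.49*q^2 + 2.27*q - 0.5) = 0.21*q^4 + 9.33*q^3 + 0.57*q^2 - 1.66*q + 1.03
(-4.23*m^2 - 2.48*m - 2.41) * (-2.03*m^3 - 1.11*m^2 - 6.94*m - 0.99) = 8.5869*m^5 + 9.7297*m^4 + 37.0013*m^3 + 24.074*m^2 + 19.1806*m + 2.3859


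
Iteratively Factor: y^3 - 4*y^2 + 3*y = (y - 1)*(y^2 - 3*y) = y*(y - 1)*(y - 3)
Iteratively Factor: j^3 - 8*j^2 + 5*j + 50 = (j - 5)*(j^2 - 3*j - 10) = (j - 5)^2*(j + 2)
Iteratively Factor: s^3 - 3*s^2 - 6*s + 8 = (s + 2)*(s^2 - 5*s + 4) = (s - 1)*(s + 2)*(s - 4)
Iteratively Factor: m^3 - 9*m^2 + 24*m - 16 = (m - 4)*(m^2 - 5*m + 4) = (m - 4)*(m - 1)*(m - 4)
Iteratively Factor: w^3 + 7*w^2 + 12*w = (w + 3)*(w^2 + 4*w) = w*(w + 3)*(w + 4)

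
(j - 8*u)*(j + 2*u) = j^2 - 6*j*u - 16*u^2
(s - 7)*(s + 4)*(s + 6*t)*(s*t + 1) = s^4*t + 6*s^3*t^2 - 3*s^3*t + s^3 - 18*s^2*t^2 - 22*s^2*t - 3*s^2 - 168*s*t^2 - 18*s*t - 28*s - 168*t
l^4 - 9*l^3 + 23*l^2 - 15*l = l*(l - 5)*(l - 3)*(l - 1)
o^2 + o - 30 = (o - 5)*(o + 6)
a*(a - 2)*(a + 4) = a^3 + 2*a^2 - 8*a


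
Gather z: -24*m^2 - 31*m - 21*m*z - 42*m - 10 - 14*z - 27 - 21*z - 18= -24*m^2 - 73*m + z*(-21*m - 35) - 55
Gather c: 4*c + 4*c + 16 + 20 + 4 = 8*c + 40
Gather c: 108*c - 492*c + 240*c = -144*c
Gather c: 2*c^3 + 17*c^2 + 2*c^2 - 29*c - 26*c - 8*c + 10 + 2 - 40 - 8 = 2*c^3 + 19*c^2 - 63*c - 36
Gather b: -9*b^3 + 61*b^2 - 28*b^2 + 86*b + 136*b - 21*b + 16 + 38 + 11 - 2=-9*b^3 + 33*b^2 + 201*b + 63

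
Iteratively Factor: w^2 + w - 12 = (w - 3)*(w + 4)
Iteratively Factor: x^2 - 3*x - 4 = (x - 4)*(x + 1)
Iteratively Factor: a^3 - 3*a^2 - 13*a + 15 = (a - 1)*(a^2 - 2*a - 15) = (a - 5)*(a - 1)*(a + 3)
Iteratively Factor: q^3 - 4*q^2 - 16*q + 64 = (q - 4)*(q^2 - 16) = (q - 4)^2*(q + 4)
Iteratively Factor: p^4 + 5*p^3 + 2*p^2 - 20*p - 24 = (p - 2)*(p^3 + 7*p^2 + 16*p + 12) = (p - 2)*(p + 2)*(p^2 + 5*p + 6) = (p - 2)*(p + 2)*(p + 3)*(p + 2)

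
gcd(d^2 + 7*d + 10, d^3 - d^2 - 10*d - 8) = d + 2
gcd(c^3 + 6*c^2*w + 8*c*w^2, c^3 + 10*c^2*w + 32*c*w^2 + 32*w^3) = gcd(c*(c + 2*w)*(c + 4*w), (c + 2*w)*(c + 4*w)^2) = c^2 + 6*c*w + 8*w^2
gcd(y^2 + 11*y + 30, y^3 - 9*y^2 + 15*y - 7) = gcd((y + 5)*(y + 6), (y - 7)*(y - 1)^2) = 1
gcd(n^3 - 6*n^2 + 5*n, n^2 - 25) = n - 5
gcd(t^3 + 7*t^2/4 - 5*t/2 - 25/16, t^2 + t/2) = t + 1/2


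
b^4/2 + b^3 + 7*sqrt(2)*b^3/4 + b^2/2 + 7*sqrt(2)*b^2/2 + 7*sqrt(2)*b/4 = b*(b/2 + 1/2)*(b + 1)*(b + 7*sqrt(2)/2)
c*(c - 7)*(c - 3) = c^3 - 10*c^2 + 21*c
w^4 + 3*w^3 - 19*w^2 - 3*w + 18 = (w - 3)*(w - 1)*(w + 1)*(w + 6)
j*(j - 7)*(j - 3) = j^3 - 10*j^2 + 21*j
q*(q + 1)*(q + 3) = q^3 + 4*q^2 + 3*q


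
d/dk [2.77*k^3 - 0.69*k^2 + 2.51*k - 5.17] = 8.31*k^2 - 1.38*k + 2.51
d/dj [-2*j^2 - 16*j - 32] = -4*j - 16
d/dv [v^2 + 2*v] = 2*v + 2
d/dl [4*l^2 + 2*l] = 8*l + 2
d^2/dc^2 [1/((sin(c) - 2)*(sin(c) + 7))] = (-4*sin(c)^4 - 15*sin(c)^3 - 75*sin(c)^2 - 40*sin(c) + 78)/((sin(c) - 2)^3*(sin(c) + 7)^3)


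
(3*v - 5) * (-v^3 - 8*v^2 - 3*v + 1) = -3*v^4 - 19*v^3 + 31*v^2 + 18*v - 5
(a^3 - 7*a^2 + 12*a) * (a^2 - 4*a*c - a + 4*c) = a^5 - 4*a^4*c - 8*a^4 + 32*a^3*c + 19*a^3 - 76*a^2*c - 12*a^2 + 48*a*c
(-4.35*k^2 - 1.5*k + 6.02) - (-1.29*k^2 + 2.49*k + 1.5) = -3.06*k^2 - 3.99*k + 4.52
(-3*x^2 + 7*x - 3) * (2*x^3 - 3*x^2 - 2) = -6*x^5 + 23*x^4 - 27*x^3 + 15*x^2 - 14*x + 6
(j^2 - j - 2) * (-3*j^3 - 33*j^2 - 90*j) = -3*j^5 - 30*j^4 - 51*j^3 + 156*j^2 + 180*j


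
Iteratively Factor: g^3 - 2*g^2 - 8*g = (g + 2)*(g^2 - 4*g) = g*(g + 2)*(g - 4)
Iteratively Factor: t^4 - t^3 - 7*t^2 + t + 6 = (t + 2)*(t^3 - 3*t^2 - t + 3) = (t - 1)*(t + 2)*(t^2 - 2*t - 3) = (t - 3)*(t - 1)*(t + 2)*(t + 1)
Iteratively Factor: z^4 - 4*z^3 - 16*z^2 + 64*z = (z - 4)*(z^3 - 16*z) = z*(z - 4)*(z^2 - 16) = z*(z - 4)^2*(z + 4)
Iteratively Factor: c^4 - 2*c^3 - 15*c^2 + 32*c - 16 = (c - 1)*(c^3 - c^2 - 16*c + 16) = (c - 1)*(c + 4)*(c^2 - 5*c + 4) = (c - 1)^2*(c + 4)*(c - 4)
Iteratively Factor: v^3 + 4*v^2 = (v)*(v^2 + 4*v) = v*(v + 4)*(v)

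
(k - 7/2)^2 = k^2 - 7*k + 49/4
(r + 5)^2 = r^2 + 10*r + 25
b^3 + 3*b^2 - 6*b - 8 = (b - 2)*(b + 1)*(b + 4)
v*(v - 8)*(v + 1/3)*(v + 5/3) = v^4 - 6*v^3 - 139*v^2/9 - 40*v/9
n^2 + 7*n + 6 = (n + 1)*(n + 6)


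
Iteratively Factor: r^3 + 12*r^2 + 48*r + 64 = (r + 4)*(r^2 + 8*r + 16) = (r + 4)^2*(r + 4)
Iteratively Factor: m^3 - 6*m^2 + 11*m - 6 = (m - 2)*(m^2 - 4*m + 3) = (m - 3)*(m - 2)*(m - 1)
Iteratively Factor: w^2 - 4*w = (w)*(w - 4)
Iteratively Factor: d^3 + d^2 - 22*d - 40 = (d + 4)*(d^2 - 3*d - 10) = (d + 2)*(d + 4)*(d - 5)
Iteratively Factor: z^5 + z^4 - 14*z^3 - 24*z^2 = (z)*(z^4 + z^3 - 14*z^2 - 24*z) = z*(z + 3)*(z^3 - 2*z^2 - 8*z) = z*(z - 4)*(z + 3)*(z^2 + 2*z) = z*(z - 4)*(z + 2)*(z + 3)*(z)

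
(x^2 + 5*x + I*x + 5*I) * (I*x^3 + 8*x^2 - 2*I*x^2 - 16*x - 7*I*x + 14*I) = I*x^5 + 7*x^4 + 3*I*x^4 + 21*x^3 - 9*I*x^3 - 63*x^2 + 3*I*x^2 + 21*x - 10*I*x - 70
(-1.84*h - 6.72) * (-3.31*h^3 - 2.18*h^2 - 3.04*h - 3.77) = 6.0904*h^4 + 26.2544*h^3 + 20.2432*h^2 + 27.3656*h + 25.3344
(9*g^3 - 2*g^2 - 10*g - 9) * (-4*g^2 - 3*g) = -36*g^5 - 19*g^4 + 46*g^3 + 66*g^2 + 27*g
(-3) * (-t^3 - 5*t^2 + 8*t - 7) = 3*t^3 + 15*t^2 - 24*t + 21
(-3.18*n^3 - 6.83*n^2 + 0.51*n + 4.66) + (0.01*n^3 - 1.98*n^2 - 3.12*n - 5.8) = -3.17*n^3 - 8.81*n^2 - 2.61*n - 1.14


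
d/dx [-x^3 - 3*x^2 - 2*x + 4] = -3*x^2 - 6*x - 2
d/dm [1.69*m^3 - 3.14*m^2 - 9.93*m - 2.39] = 5.07*m^2 - 6.28*m - 9.93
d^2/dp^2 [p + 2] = 0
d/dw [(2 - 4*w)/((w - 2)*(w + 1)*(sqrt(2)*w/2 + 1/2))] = 4*(sqrt(2)*(w - 2)*(w + 1)*(2*w - 1) - 2*(w - 2)*(w + 1)*(sqrt(2)*w + 1) + (w - 2)*(2*w - 1)*(sqrt(2)*w + 1) + (w + 1)*(2*w - 1)*(sqrt(2)*w + 1))/((w - 2)^2*(w + 1)^2*(sqrt(2)*w + 1)^2)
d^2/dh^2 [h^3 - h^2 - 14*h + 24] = 6*h - 2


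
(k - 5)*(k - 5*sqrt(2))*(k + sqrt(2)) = k^3 - 4*sqrt(2)*k^2 - 5*k^2 - 10*k + 20*sqrt(2)*k + 50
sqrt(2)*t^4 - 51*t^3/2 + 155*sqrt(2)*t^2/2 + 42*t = t*(t - 7*sqrt(2))*(t - 6*sqrt(2))*(sqrt(2)*t + 1/2)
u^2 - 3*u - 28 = (u - 7)*(u + 4)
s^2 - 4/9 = (s - 2/3)*(s + 2/3)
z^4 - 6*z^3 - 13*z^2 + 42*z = z*(z - 7)*(z - 2)*(z + 3)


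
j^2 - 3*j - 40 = (j - 8)*(j + 5)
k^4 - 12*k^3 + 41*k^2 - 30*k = k*(k - 6)*(k - 5)*(k - 1)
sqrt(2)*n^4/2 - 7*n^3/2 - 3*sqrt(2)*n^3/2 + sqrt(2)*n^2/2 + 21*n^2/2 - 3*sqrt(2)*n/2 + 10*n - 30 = (n - 3)*(n - 5*sqrt(2)/2)*(n - 2*sqrt(2))*(sqrt(2)*n/2 + 1)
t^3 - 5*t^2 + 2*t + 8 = (t - 4)*(t - 2)*(t + 1)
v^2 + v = v*(v + 1)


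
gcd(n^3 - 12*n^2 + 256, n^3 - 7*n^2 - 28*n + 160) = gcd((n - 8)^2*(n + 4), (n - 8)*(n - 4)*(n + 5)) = n - 8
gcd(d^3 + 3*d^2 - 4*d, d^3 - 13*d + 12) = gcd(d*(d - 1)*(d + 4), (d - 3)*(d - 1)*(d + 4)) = d^2 + 3*d - 4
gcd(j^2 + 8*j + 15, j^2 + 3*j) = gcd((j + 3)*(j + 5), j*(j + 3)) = j + 3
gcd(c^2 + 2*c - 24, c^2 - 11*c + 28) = c - 4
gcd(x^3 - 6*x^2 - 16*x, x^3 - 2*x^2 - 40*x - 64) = x^2 - 6*x - 16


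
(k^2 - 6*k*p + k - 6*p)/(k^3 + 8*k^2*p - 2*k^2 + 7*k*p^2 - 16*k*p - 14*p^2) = (k^2 - 6*k*p + k - 6*p)/(k^3 + 8*k^2*p - 2*k^2 + 7*k*p^2 - 16*k*p - 14*p^2)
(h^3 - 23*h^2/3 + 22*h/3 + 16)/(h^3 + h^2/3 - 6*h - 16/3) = (h - 6)/(h + 2)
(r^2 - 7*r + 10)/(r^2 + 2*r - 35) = (r - 2)/(r + 7)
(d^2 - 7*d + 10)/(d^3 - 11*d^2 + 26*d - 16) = (d - 5)/(d^2 - 9*d + 8)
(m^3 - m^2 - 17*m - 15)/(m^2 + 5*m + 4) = (m^2 - 2*m - 15)/(m + 4)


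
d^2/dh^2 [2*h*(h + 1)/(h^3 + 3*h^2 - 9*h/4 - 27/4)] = 32*(8*h^6 + 24*h^5 + 126*h^4 + 522*h^3 + 810*h^2 + 486*h + 243)/(64*h^9 + 576*h^8 + 1296*h^7 - 2160*h^6 - 10692*h^5 - 2916*h^4 + 25515*h^3 + 19683*h^2 - 19683*h - 19683)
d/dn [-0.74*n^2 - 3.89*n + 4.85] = -1.48*n - 3.89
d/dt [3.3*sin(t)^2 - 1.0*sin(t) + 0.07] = (6.6*sin(t) - 1.0)*cos(t)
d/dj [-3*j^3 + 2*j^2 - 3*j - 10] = -9*j^2 + 4*j - 3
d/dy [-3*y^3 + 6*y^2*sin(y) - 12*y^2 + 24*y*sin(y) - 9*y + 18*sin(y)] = 6*y^2*cos(y) - 9*y^2 + 12*y*sin(y) + 24*y*cos(y) - 24*y + 24*sin(y) + 18*cos(y) - 9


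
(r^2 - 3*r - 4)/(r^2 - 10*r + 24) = (r + 1)/(r - 6)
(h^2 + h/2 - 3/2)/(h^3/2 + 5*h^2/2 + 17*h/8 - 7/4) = 4*(2*h^2 + h - 3)/(4*h^3 + 20*h^2 + 17*h - 14)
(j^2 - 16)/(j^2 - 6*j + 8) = (j + 4)/(j - 2)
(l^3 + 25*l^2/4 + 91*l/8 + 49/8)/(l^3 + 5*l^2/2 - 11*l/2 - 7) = (l + 7/4)/(l - 2)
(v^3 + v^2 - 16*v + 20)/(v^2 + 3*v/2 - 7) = 2*(v^2 + 3*v - 10)/(2*v + 7)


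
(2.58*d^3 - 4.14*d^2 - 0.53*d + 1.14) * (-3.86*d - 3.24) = -9.9588*d^4 + 7.6212*d^3 + 15.4594*d^2 - 2.6832*d - 3.6936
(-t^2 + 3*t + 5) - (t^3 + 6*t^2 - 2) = -t^3 - 7*t^2 + 3*t + 7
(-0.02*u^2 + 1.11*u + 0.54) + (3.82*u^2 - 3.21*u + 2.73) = 3.8*u^2 - 2.1*u + 3.27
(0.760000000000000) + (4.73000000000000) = 5.49000000000000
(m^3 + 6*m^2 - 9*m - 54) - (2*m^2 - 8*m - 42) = m^3 + 4*m^2 - m - 12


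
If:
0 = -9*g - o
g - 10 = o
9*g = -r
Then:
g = 1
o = -9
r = -9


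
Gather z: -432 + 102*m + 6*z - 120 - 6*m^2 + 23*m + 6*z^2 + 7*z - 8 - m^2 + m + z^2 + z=-7*m^2 + 126*m + 7*z^2 + 14*z - 560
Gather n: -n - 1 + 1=-n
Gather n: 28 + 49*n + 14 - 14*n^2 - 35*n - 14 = -14*n^2 + 14*n + 28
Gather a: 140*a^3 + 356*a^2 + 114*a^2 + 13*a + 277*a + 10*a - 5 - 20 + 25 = 140*a^3 + 470*a^2 + 300*a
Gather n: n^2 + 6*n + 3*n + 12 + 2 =n^2 + 9*n + 14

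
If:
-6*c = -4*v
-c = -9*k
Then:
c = 2*v/3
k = 2*v/27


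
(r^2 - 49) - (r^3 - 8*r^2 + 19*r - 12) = -r^3 + 9*r^2 - 19*r - 37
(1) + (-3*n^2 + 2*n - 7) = -3*n^2 + 2*n - 6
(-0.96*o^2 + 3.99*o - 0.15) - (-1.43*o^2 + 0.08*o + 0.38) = 0.47*o^2 + 3.91*o - 0.53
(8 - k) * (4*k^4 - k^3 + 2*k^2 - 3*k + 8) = -4*k^5 + 33*k^4 - 10*k^3 + 19*k^2 - 32*k + 64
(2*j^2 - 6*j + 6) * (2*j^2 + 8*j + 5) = 4*j^4 + 4*j^3 - 26*j^2 + 18*j + 30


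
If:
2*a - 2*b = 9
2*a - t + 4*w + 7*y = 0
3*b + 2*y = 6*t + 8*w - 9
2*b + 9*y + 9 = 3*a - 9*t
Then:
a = 81/110 - 216*y/55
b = -216*y/55 - 207/55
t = 9/110 - 79*y/55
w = -8*y/55 - 153/440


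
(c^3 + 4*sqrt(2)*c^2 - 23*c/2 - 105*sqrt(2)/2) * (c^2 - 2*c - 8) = c^5 - 2*c^4 + 4*sqrt(2)*c^4 - 39*c^3/2 - 8*sqrt(2)*c^3 - 169*sqrt(2)*c^2/2 + 23*c^2 + 92*c + 105*sqrt(2)*c + 420*sqrt(2)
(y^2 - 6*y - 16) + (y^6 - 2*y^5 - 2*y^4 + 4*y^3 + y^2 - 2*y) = y^6 - 2*y^5 - 2*y^4 + 4*y^3 + 2*y^2 - 8*y - 16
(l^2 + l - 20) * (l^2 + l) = l^4 + 2*l^3 - 19*l^2 - 20*l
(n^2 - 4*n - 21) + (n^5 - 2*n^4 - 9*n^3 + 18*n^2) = n^5 - 2*n^4 - 9*n^3 + 19*n^2 - 4*n - 21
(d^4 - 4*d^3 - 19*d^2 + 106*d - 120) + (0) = d^4 - 4*d^3 - 19*d^2 + 106*d - 120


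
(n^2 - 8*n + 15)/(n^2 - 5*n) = (n - 3)/n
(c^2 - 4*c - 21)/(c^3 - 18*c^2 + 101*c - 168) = (c + 3)/(c^2 - 11*c + 24)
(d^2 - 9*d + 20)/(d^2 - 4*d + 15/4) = 4*(d^2 - 9*d + 20)/(4*d^2 - 16*d + 15)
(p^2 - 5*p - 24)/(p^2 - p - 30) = (-p^2 + 5*p + 24)/(-p^2 + p + 30)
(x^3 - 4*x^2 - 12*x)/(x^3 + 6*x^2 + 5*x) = (x^2 - 4*x - 12)/(x^2 + 6*x + 5)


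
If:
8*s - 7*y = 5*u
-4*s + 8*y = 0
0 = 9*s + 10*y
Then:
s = 0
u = 0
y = 0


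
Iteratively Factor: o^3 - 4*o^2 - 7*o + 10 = (o - 1)*(o^2 - 3*o - 10) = (o - 1)*(o + 2)*(o - 5)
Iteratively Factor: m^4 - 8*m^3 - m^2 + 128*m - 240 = (m - 4)*(m^3 - 4*m^2 - 17*m + 60) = (m - 5)*(m - 4)*(m^2 + m - 12) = (m - 5)*(m - 4)*(m - 3)*(m + 4)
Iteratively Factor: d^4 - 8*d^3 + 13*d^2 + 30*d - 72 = (d - 3)*(d^3 - 5*d^2 - 2*d + 24) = (d - 4)*(d - 3)*(d^2 - d - 6) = (d - 4)*(d - 3)^2*(d + 2)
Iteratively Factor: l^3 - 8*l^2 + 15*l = (l - 3)*(l^2 - 5*l) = l*(l - 3)*(l - 5)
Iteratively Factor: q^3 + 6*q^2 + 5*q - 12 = (q - 1)*(q^2 + 7*q + 12) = (q - 1)*(q + 4)*(q + 3)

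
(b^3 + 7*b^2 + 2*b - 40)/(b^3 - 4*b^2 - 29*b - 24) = (-b^3 - 7*b^2 - 2*b + 40)/(-b^3 + 4*b^2 + 29*b + 24)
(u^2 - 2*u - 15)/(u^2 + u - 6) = (u - 5)/(u - 2)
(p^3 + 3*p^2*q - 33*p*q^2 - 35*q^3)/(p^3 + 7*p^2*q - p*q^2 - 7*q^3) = (p - 5*q)/(p - q)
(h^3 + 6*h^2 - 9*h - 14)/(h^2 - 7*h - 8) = (h^2 + 5*h - 14)/(h - 8)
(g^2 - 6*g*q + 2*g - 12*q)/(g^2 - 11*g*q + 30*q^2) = (-g - 2)/(-g + 5*q)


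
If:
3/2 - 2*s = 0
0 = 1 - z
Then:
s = 3/4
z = 1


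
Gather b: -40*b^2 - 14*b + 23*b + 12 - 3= -40*b^2 + 9*b + 9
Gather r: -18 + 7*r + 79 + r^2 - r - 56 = r^2 + 6*r + 5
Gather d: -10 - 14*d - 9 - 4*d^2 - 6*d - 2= -4*d^2 - 20*d - 21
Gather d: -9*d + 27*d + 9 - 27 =18*d - 18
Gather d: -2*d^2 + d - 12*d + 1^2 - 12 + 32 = -2*d^2 - 11*d + 21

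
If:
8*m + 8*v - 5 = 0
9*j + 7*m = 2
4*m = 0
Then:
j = 2/9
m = 0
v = 5/8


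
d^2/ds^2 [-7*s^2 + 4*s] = -14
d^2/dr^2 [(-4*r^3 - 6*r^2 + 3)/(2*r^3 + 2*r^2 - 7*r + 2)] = 2*(-8*r^6 - 168*r^5 - 84*r^4 + 150*r^2 - 210*r + 111)/(8*r^9 + 24*r^8 - 60*r^7 - 136*r^6 + 258*r^5 + 150*r^4 - 487*r^3 + 318*r^2 - 84*r + 8)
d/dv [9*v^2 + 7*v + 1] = 18*v + 7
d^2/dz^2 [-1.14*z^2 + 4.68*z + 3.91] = -2.28000000000000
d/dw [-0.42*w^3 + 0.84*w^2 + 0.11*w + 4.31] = -1.26*w^2 + 1.68*w + 0.11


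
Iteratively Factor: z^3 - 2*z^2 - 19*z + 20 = (z + 4)*(z^2 - 6*z + 5) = (z - 5)*(z + 4)*(z - 1)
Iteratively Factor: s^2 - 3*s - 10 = (s - 5)*(s + 2)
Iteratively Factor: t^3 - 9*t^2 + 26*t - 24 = (t - 3)*(t^2 - 6*t + 8) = (t - 4)*(t - 3)*(t - 2)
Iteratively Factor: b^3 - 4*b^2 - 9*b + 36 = (b - 3)*(b^2 - b - 12) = (b - 4)*(b - 3)*(b + 3)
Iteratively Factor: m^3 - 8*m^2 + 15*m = (m)*(m^2 - 8*m + 15) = m*(m - 3)*(m - 5)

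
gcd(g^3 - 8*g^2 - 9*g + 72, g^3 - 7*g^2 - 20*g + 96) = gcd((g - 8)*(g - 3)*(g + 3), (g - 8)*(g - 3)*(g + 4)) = g^2 - 11*g + 24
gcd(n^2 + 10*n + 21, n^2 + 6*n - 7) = n + 7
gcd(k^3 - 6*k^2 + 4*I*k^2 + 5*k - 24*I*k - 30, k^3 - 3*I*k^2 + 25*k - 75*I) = k + 5*I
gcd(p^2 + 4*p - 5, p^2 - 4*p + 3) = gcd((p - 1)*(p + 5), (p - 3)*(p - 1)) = p - 1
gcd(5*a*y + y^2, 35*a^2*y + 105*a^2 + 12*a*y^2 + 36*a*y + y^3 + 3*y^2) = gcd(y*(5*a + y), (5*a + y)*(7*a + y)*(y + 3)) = 5*a + y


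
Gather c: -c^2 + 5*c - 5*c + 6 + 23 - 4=25 - c^2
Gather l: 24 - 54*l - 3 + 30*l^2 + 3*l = 30*l^2 - 51*l + 21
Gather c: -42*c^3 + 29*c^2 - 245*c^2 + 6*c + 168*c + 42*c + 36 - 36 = -42*c^3 - 216*c^2 + 216*c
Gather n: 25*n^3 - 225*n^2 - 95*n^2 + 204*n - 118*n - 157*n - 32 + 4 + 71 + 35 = 25*n^3 - 320*n^2 - 71*n + 78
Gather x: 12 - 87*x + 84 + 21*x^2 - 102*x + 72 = 21*x^2 - 189*x + 168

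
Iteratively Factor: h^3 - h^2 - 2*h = (h)*(h^2 - h - 2) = h*(h + 1)*(h - 2)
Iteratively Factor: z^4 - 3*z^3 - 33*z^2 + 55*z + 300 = (z + 4)*(z^3 - 7*z^2 - 5*z + 75) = (z - 5)*(z + 4)*(z^2 - 2*z - 15) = (z - 5)^2*(z + 4)*(z + 3)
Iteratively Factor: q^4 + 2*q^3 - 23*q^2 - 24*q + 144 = (q - 3)*(q^3 + 5*q^2 - 8*q - 48) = (q - 3)^2*(q^2 + 8*q + 16) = (q - 3)^2*(q + 4)*(q + 4)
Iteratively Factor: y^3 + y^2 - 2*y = (y)*(y^2 + y - 2) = y*(y + 2)*(y - 1)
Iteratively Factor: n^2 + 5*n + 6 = (n + 2)*(n + 3)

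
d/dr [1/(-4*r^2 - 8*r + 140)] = (r + 1)/(2*(r^2 + 2*r - 35)^2)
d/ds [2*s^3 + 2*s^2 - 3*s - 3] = 6*s^2 + 4*s - 3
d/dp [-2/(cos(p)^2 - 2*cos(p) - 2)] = 4*(1 - cos(p))*sin(p)/(sin(p)^2 + 2*cos(p) + 1)^2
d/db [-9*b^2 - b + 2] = -18*b - 1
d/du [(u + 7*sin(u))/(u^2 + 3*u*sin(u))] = (4*u^2*cos(u) - u^2 - 14*u*sin(u) - 21*sin(u)^2)/(u^2*(u + 3*sin(u))^2)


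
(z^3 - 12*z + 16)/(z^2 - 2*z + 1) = (z^3 - 12*z + 16)/(z^2 - 2*z + 1)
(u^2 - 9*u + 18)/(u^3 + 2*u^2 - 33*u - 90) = (u - 3)/(u^2 + 8*u + 15)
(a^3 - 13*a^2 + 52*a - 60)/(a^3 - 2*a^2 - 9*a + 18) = (a^2 - 11*a + 30)/(a^2 - 9)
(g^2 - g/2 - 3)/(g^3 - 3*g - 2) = (g + 3/2)/(g^2 + 2*g + 1)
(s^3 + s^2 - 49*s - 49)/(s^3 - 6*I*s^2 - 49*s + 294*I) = (s + 1)/(s - 6*I)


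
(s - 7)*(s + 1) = s^2 - 6*s - 7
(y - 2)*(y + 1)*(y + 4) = y^3 + 3*y^2 - 6*y - 8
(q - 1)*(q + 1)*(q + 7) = q^3 + 7*q^2 - q - 7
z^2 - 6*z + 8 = (z - 4)*(z - 2)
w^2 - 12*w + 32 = (w - 8)*(w - 4)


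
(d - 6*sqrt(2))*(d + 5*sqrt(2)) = d^2 - sqrt(2)*d - 60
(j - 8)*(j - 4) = j^2 - 12*j + 32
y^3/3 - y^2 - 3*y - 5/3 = (y/3 + 1/3)*(y - 5)*(y + 1)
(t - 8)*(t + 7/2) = t^2 - 9*t/2 - 28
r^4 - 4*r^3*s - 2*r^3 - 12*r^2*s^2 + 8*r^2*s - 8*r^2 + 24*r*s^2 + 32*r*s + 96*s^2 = (r - 4)*(r + 2)*(r - 6*s)*(r + 2*s)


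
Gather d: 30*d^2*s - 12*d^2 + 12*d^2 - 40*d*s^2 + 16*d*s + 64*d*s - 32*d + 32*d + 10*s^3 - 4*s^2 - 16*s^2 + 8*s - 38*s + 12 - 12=30*d^2*s + d*(-40*s^2 + 80*s) + 10*s^3 - 20*s^2 - 30*s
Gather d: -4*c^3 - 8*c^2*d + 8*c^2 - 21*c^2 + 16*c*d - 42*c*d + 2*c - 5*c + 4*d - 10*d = -4*c^3 - 13*c^2 - 3*c + d*(-8*c^2 - 26*c - 6)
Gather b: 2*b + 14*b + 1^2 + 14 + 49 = 16*b + 64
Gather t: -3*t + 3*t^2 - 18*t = 3*t^2 - 21*t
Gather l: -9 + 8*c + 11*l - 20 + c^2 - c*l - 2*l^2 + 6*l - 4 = c^2 + 8*c - 2*l^2 + l*(17 - c) - 33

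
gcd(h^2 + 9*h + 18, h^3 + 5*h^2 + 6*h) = h + 3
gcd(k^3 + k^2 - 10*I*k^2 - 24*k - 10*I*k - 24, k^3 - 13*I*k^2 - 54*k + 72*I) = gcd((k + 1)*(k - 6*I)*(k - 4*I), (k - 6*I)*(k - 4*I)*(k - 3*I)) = k^2 - 10*I*k - 24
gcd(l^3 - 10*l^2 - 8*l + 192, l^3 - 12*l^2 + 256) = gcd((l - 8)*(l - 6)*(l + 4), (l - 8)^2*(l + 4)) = l^2 - 4*l - 32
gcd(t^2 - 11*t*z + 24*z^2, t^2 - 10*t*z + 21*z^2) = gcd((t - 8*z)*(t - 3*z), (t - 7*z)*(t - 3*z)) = -t + 3*z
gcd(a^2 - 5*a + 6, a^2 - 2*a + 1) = 1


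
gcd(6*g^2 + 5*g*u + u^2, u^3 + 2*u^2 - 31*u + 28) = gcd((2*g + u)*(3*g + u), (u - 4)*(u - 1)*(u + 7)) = 1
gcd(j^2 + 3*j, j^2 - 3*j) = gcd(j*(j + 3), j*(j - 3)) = j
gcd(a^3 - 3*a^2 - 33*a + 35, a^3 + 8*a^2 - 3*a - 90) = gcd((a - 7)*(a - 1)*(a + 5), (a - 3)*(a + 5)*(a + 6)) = a + 5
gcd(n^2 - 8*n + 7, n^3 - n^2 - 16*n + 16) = n - 1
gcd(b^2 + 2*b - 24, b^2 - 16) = b - 4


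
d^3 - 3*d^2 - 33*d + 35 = (d - 7)*(d - 1)*(d + 5)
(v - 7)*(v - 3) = v^2 - 10*v + 21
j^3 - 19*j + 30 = (j - 3)*(j - 2)*(j + 5)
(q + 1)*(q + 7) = q^2 + 8*q + 7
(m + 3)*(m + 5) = m^2 + 8*m + 15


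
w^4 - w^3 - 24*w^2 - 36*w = w*(w - 6)*(w + 2)*(w + 3)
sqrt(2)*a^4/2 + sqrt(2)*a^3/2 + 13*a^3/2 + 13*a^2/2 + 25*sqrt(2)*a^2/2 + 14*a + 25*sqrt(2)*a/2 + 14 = (a + sqrt(2))*(a + 2*sqrt(2))*(a + 7*sqrt(2)/2)*(sqrt(2)*a/2 + sqrt(2)/2)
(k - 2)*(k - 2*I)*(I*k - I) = I*k^3 + 2*k^2 - 3*I*k^2 - 6*k + 2*I*k + 4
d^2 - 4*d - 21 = (d - 7)*(d + 3)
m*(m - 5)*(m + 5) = m^3 - 25*m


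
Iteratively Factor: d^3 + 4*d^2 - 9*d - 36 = (d - 3)*(d^2 + 7*d + 12) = (d - 3)*(d + 4)*(d + 3)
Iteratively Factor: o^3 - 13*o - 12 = (o + 3)*(o^2 - 3*o - 4) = (o - 4)*(o + 3)*(o + 1)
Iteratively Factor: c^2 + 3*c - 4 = (c - 1)*(c + 4)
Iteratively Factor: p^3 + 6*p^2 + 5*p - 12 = (p + 3)*(p^2 + 3*p - 4) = (p - 1)*(p + 3)*(p + 4)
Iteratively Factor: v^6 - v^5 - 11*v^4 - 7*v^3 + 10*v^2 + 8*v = (v + 1)*(v^5 - 2*v^4 - 9*v^3 + 2*v^2 + 8*v) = (v + 1)^2*(v^4 - 3*v^3 - 6*v^2 + 8*v) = v*(v + 1)^2*(v^3 - 3*v^2 - 6*v + 8) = v*(v - 4)*(v + 1)^2*(v^2 + v - 2) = v*(v - 4)*(v - 1)*(v + 1)^2*(v + 2)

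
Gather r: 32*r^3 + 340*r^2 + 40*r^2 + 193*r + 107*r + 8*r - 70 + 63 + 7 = 32*r^3 + 380*r^2 + 308*r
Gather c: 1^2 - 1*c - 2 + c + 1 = 0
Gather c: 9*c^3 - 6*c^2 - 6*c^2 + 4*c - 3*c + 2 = 9*c^3 - 12*c^2 + c + 2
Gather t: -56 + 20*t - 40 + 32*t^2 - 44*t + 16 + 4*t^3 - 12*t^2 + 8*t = 4*t^3 + 20*t^2 - 16*t - 80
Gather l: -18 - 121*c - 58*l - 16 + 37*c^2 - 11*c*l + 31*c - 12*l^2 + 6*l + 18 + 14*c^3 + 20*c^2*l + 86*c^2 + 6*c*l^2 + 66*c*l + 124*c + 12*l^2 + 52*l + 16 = 14*c^3 + 123*c^2 + 6*c*l^2 + 34*c + l*(20*c^2 + 55*c)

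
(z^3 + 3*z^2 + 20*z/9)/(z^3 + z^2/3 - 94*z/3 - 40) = z*(3*z + 5)/(3*(z^2 - z - 30))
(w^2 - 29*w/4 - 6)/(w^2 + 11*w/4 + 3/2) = (w - 8)/(w + 2)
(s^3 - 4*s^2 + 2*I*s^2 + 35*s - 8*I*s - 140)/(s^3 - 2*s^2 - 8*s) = (s^2 + 2*I*s + 35)/(s*(s + 2))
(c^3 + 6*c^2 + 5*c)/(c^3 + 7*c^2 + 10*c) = (c + 1)/(c + 2)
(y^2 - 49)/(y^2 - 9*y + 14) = (y + 7)/(y - 2)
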